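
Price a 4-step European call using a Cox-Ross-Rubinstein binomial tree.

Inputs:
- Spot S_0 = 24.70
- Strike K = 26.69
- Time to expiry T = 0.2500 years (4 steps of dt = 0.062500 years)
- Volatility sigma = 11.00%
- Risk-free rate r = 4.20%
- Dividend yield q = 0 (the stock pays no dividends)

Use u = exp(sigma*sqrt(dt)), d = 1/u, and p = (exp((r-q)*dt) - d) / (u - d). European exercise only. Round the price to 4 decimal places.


Answer: Price = V(0,0) = 0.0747

Derivation:
dt = T/N = 0.062500
u = exp(sigma*sqrt(dt)) = 1.027882; d = 1/u = 0.972875
p = (exp((r-q)*dt) - d) / (u - d) = 0.540909
Discount per step: exp(-r*dt) = 0.997378
Stock lattice S(k, i) with i counting down-moves:
  k=0: S(0,0) = 24.7000
  k=1: S(1,0) = 25.3887; S(1,1) = 24.0300
  k=2: S(2,0) = 26.0966; S(2,1) = 24.7000; S(2,2) = 23.3782
  k=3: S(3,0) = 26.8242; S(3,1) = 25.3887; S(3,2) = 24.0300; S(3,3) = 22.7440
  k=4: S(4,0) = 27.5721; S(4,1) = 26.0966; S(4,2) = 24.7000; S(4,3) = 23.3782; S(4,4) = 22.1271
Terminal payoffs V(N, i) = max(S_T - K, 0):
  V(4,0) = 0.882068; V(4,1) = 0.000000; V(4,2) = 0.000000; V(4,3) = 0.000000; V(4,4) = 0.000000
Backward induction: V(k, i) = exp(-r*dt) * [p * V(k+1, i) + (1-p) * V(k+1, i+1)].
  V(3,0) = exp(-r*dt) * [p*0.882068 + (1-p)*0.000000] = 0.475868
  V(3,1) = exp(-r*dt) * [p*0.000000 + (1-p)*0.000000] = 0.000000
  V(3,2) = exp(-r*dt) * [p*0.000000 + (1-p)*0.000000] = 0.000000
  V(3,3) = exp(-r*dt) * [p*0.000000 + (1-p)*0.000000] = 0.000000
  V(2,0) = exp(-r*dt) * [p*0.475868 + (1-p)*0.000000] = 0.256727
  V(2,1) = exp(-r*dt) * [p*0.000000 + (1-p)*0.000000] = 0.000000
  V(2,2) = exp(-r*dt) * [p*0.000000 + (1-p)*0.000000] = 0.000000
  V(1,0) = exp(-r*dt) * [p*0.256727 + (1-p)*0.000000] = 0.138502
  V(1,1) = exp(-r*dt) * [p*0.000000 + (1-p)*0.000000] = 0.000000
  V(0,0) = exp(-r*dt) * [p*0.138502 + (1-p)*0.000000] = 0.074721


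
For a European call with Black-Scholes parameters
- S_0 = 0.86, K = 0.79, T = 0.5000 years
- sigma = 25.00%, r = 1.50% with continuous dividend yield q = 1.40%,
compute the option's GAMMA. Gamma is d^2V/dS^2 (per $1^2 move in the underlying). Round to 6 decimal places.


Answer: Gamma = 2.213240

Derivation:
d1 = 0.5714805541; d2 = 0.3947038588
phi(d1) = 0.3388378702; exp(-qT) = 0.9930244429; exp(-rT) = 0.9925280548
Gamma = exp(-qT) * phi(d1) / (S * sigma * sqrt(T)) = 0.9930244429 * 0.3388378702 / (0.8600 * 0.2500 * 0.7071067812) = 2.213240


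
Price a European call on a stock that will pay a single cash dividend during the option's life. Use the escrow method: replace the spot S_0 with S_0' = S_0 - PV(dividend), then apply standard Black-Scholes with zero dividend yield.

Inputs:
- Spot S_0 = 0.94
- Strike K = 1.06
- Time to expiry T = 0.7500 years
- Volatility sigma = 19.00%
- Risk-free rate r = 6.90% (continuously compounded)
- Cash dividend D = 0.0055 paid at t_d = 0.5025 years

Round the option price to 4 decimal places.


Answer: Price = 0.0340

Derivation:
PV(D) = D * exp(-r * t_d) = 0.0055 * 0.96592170 = 0.00531257
S_0' = S_0 - PV(D) = 0.9400 - 0.00531257 = 0.93468743
d1 = (ln(S_0'/K) + (r + sigma^2/2)*T) / (sigma*sqrt(T)) = -0.36782993
d2 = d1 - sigma*sqrt(T) = -0.53237476
exp(-rT) = 0.94956623
N(d1) = 0.35650002; N(d2) = 0.29723323
C = S_0' * N(d1) - K * exp(-rT) * N(d2) = 0.93468743 * 0.35650002 - 1.0600 * 0.94956623 * 0.29723323 = 0.0340


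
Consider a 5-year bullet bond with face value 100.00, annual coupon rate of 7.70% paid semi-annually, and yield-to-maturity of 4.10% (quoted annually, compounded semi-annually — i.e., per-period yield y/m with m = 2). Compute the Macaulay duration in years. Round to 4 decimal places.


Answer: Macaulay duration = 4.3068 years

Derivation:
Coupon per period c = face * coupon_rate / m = 3.850000
Periods per year m = 2; per-period yield y/m = 0.020500
Number of cashflows N = 10
Cashflows (t years, CF_t, discount factor 1/(1+y/m)^(m*t), PV):
  t = 0.5000: CF_t = 3.850000, DF = 0.979912, PV = 3.772660
  t = 1.0000: CF_t = 3.850000, DF = 0.960227, PV = 3.696875
  t = 1.5000: CF_t = 3.850000, DF = 0.940938, PV = 3.622611
  t = 2.0000: CF_t = 3.850000, DF = 0.922036, PV = 3.549839
  t = 2.5000: CF_t = 3.850000, DF = 0.903514, PV = 3.478529
  t = 3.0000: CF_t = 3.850000, DF = 0.885364, PV = 3.408652
  t = 3.5000: CF_t = 3.850000, DF = 0.867579, PV = 3.340178
  t = 4.0000: CF_t = 3.850000, DF = 0.850151, PV = 3.273080
  t = 4.5000: CF_t = 3.850000, DF = 0.833073, PV = 3.207330
  t = 5.0000: CF_t = 103.850000, DF = 0.816338, PV = 84.776681
Price P = sum_t PV_t = 116.126437
Macaulay numerator sum_t t * PV_t:
  t * PV_t at t = 0.5000: 1.886330
  t * PV_t at t = 1.0000: 3.696875
  t * PV_t at t = 1.5000: 5.433917
  t * PV_t at t = 2.0000: 7.099679
  t * PV_t at t = 2.5000: 8.696324
  t * PV_t at t = 3.0000: 10.225956
  t * PV_t at t = 3.5000: 11.690624
  t * PV_t at t = 4.0000: 13.092321
  t * PV_t at t = 4.5000: 14.432985
  t * PV_t at t = 5.0000: 423.883405
Macaulay duration D = (sum_t t * PV_t) / P = 500.138416 / 116.126437 = 4.306844


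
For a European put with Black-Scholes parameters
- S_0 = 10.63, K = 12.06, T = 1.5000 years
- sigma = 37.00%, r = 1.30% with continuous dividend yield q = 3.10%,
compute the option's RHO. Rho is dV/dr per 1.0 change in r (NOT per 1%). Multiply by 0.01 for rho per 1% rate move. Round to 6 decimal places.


Answer: Rho = -12.664262

Derivation:
d1 = -0.1115268104; d2 = -0.5646824128
phi(d1) = 0.3964689116; exp(-qT) = 0.9545645606; exp(-rT) = 0.9806888952
N(-d2) = 0.7138551006
Rho = -K*T*exp(-rT)*N(-d2) = -12.0600 * 1.5000 * 0.9806888952 * 0.7138551006 = -12.664262


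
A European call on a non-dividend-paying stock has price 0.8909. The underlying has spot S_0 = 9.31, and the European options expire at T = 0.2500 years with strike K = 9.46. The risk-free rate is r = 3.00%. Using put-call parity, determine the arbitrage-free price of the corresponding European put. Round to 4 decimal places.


Answer: Put price = 0.9702

Derivation:
Put-call parity: C - P = S_0 * exp(-qT) - K * exp(-rT).
S_0 * exp(-qT) = 9.3100 * 1.00000000 = 9.31000000
K * exp(-rT) = 9.4600 * 0.99252805 = 9.38931540
P = C - S*exp(-qT) + K*exp(-rT)
P = 0.8909 - 9.31000000 + 9.38931540 = 0.9702


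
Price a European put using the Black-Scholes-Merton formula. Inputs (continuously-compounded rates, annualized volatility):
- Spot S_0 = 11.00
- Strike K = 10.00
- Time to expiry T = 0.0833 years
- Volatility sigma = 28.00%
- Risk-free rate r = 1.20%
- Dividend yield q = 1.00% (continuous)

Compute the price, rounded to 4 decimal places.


Answer: Price = 0.0493

Derivation:
d1 = (ln(S/K) + (r - q + 0.5*sigma^2) * T) / (sigma * sqrt(T)) = 1.22186156
d2 = d1 - sigma * sqrt(T) = 1.14104869
exp(-rT) = 0.99900090; exp(-qT) = 0.99916735
P = K * exp(-rT) * N(-d2) - S_0 * exp(-qT) * N(-d1)
N(-d1) = 0.11087999; N(-d2) = 0.12692483
P = 10.0000 * 0.99900090 * 0.12692483 - 11.0000 * 0.99916735 * 0.11087999 = 0.0493


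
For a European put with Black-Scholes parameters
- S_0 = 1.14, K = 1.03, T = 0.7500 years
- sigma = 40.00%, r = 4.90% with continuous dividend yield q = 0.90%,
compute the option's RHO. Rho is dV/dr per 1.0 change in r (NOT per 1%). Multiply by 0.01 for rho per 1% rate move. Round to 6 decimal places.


Answer: Rho = -0.311457

Derivation:
d1 = 0.5527247218; d2 = 0.2063145603
phi(d1) = 0.3424290342; exp(-qT) = 0.9932727301; exp(-rT) = 0.9639170845
N(-d2) = 0.4182726028
Rho = -K*T*exp(-rT)*N(-d2) = -1.0300 * 0.7500 * 0.9639170845 * 0.4182726028 = -0.311457


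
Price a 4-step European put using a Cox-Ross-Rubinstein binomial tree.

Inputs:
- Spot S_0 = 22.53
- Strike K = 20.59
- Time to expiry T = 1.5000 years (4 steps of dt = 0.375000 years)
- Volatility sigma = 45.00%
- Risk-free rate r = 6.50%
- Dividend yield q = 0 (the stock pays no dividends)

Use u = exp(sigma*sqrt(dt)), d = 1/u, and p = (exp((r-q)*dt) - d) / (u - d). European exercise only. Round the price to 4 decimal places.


dt = T/N = 0.375000
u = exp(sigma*sqrt(dt)) = 1.317278; d = 1/u = 0.759141
p = (exp((r-q)*dt) - d) / (u - d) = 0.475749
Discount per step: exp(-r*dt) = 0.975920
Stock lattice S(k, i) with i counting down-moves:
  k=0: S(0,0) = 22.5300
  k=1: S(1,0) = 29.6783; S(1,1) = 17.1034
  k=2: S(2,0) = 39.0945; S(2,1) = 22.5300; S(2,2) = 12.9839
  k=3: S(3,0) = 51.4984; S(3,1) = 29.6783; S(3,2) = 17.1034; S(3,3) = 9.8566
  k=4: S(4,0) = 67.8377; S(4,1) = 39.0945; S(4,2) = 22.5300; S(4,3) = 12.9839; S(4,4) = 7.4826
Terminal payoffs V(N, i) = max(K - S_T, 0):
  V(4,0) = 0.000000; V(4,1) = 0.000000; V(4,2) = 0.000000; V(4,3) = 7.606068; V(4,4) = 13.107422
Backward induction: V(k, i) = exp(-r*dt) * [p * V(k+1, i) + (1-p) * V(k+1, i+1)].
  V(3,0) = exp(-r*dt) * [p*0.000000 + (1-p)*0.000000] = 0.000000
  V(3,1) = exp(-r*dt) * [p*0.000000 + (1-p)*0.000000] = 0.000000
  V(3,2) = exp(-r*dt) * [p*0.000000 + (1-p)*7.606068] = 3.891466
  V(3,3) = exp(-r*dt) * [p*7.606068 + (1-p)*13.107422] = 10.237550
  V(2,0) = exp(-r*dt) * [p*0.000000 + (1-p)*0.000000] = 0.000000
  V(2,1) = exp(-r*dt) * [p*0.000000 + (1-p)*3.891466] = 1.990977
  V(2,2) = exp(-r*dt) * [p*3.891466 + (1-p)*10.237550] = 7.044582
  V(1,0) = exp(-r*dt) * [p*0.000000 + (1-p)*1.990977] = 1.018636
  V(1,1) = exp(-r*dt) * [p*1.990977 + (1-p)*7.044582] = 4.528591
  V(0,0) = exp(-r*dt) * [p*1.018636 + (1-p)*4.528591] = 2.789893

Answer: Price = V(0,0) = 2.7899


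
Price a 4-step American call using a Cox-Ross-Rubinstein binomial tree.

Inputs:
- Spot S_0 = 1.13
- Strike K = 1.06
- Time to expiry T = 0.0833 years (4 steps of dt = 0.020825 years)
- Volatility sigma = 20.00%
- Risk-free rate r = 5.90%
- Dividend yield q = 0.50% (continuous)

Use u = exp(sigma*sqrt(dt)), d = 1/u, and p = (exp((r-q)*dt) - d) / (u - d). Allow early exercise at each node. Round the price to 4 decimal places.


Answer: Price = V(0,0) = 0.0777

Derivation:
dt = T/N = 0.020825
u = exp(sigma*sqrt(dt)) = 1.029282; d = 1/u = 0.971551
p = (exp((r-q)*dt) - d) / (u - d) = 0.512275
Discount per step: exp(-r*dt) = 0.998772
Stock lattice S(k, i) with i counting down-moves:
  k=0: S(0,0) = 1.1300
  k=1: S(1,0) = 1.1631; S(1,1) = 1.0979
  k=2: S(2,0) = 1.1971; S(2,1) = 1.1300; S(2,2) = 1.0666
  k=3: S(3,0) = 1.2322; S(3,1) = 1.1631; S(3,2) = 1.0979; S(3,3) = 1.0363
  k=4: S(4,0) = 1.2683; S(4,1) = 1.1971; S(4,2) = 1.1300; S(4,3) = 1.0666; S(4,4) = 1.0068
Terminal payoffs V(N, i) = max(S_T - K, 0):
  V(4,0) = 0.208284; V(4,1) = 0.137147; V(4,2) = 0.070000; V(4,3) = 0.006619; V(4,4) = 0.000000
Backward induction: V(k, i) = exp(-r*dt) * [p * V(k+1, i) + (1-p) * V(k+1, i+1)]; then take max(V_cont, immediate exercise) for American.
  V(3,0) = exp(-r*dt) * [p*0.208284 + (1-p)*0.137147] = 0.173375; exercise = 0.172202; V(3,0) = max -> 0.173375
  V(3,1) = exp(-r*dt) * [p*0.137147 + (1-p)*0.070000] = 0.104269; exercise = 0.103089; V(3,1) = max -> 0.104269
  V(3,2) = exp(-r*dt) * [p*0.070000 + (1-p)*0.006619] = 0.039040; exercise = 0.037852; V(3,2) = max -> 0.039040
  V(3,3) = exp(-r*dt) * [p*0.006619 + (1-p)*0.000000] = 0.003387; exercise = 0.000000; V(3,3) = max -> 0.003387
  V(2,0) = exp(-r*dt) * [p*0.173375 + (1-p)*0.104269] = 0.139499; exercise = 0.137147; V(2,0) = max -> 0.139499
  V(2,1) = exp(-r*dt) * [p*0.104269 + (1-p)*0.039040] = 0.072366; exercise = 0.070000; V(2,1) = max -> 0.072366
  V(2,2) = exp(-r*dt) * [p*0.039040 + (1-p)*0.003387] = 0.021624; exercise = 0.006619; V(2,2) = max -> 0.021624
  V(1,0) = exp(-r*dt) * [p*0.139499 + (1-p)*0.072366] = 0.106626; exercise = 0.103089; V(1,0) = max -> 0.106626
  V(1,1) = exp(-r*dt) * [p*0.072366 + (1-p)*0.021624] = 0.047560; exercise = 0.037852; V(1,1) = max -> 0.047560
  V(0,0) = exp(-r*dt) * [p*0.106626 + (1-p)*0.047560] = 0.077722; exercise = 0.070000; V(0,0) = max -> 0.077722


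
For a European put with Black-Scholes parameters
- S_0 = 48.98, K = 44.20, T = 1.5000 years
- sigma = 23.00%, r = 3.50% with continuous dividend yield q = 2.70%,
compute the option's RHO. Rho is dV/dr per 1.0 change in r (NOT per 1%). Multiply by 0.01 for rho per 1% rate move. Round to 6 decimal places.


d1 = 0.5479837370; d2 = 0.2662924166
phi(d1) = 0.3433236739; exp(-qT) = 0.9603091645; exp(-rT) = 0.9488543211
N(-d2) = 0.3950070065
Rho = -K*T*exp(-rT)*N(-d2) = -44.2000 * 1.5000 * 0.9488543211 * 0.3950070065 = -24.849512

Answer: Rho = -24.849512


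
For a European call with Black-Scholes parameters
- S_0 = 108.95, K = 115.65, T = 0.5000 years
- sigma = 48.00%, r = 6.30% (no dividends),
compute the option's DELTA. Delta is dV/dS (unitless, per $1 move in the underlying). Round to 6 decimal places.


d1 = 0.0866814883; d2 = -0.2527297667
phi(d1) = 0.3974463298; exp(-qT) = 1.0000000000; exp(-rT) = 0.9689909565
N(d1) = 0.5345376544
Delta = exp(-qT) * N(d1) = 1.0000000000 * 0.5345376544 = 0.534538

Answer: Delta = 0.534538


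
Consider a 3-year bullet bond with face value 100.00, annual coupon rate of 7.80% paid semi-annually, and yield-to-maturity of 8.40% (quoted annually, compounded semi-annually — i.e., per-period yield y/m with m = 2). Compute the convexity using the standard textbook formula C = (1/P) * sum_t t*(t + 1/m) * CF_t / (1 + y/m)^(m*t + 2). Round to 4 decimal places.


Coupon per period c = face * coupon_rate / m = 3.900000
Periods per year m = 2; per-period yield y/m = 0.042000
Number of cashflows N = 6
Cashflows (t years, CF_t, discount factor 1/(1+y/m)^(m*t), PV):
  t = 0.5000: CF_t = 3.900000, DF = 0.959693, PV = 3.742802
  t = 1.0000: CF_t = 3.900000, DF = 0.921010, PV = 3.591941
  t = 1.5000: CF_t = 3.900000, DF = 0.883887, PV = 3.447160
  t = 2.0000: CF_t = 3.900000, DF = 0.848260, PV = 3.308215
  t = 2.5000: CF_t = 3.900000, DF = 0.814069, PV = 3.174870
  t = 3.0000: CF_t = 103.900000, DF = 0.781257, PV = 81.172558
Price P = sum_t PV_t = 98.437547
Convexity numerator sum_t t*(t + 1/m) * CF_t / (1+y/m)^(m*t + 2):
  t = 0.5000: term = 1.723580
  t = 1.0000: term = 4.962323
  t = 1.5000: term = 9.524611
  t = 2.0000: term = 15.234503
  t = 2.5000: term = 21.930667
  t = 3.0000: term = 784.988139
Convexity = (1/P) * sum = 838.363824 / 98.437547 = 8.516708

Answer: Convexity = 8.5167


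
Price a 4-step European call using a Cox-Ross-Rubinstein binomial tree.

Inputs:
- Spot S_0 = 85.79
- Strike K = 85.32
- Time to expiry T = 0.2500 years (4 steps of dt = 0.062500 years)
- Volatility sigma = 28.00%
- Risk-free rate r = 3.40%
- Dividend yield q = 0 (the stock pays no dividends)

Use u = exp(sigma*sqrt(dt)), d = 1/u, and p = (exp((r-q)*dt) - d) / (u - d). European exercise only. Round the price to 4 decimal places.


dt = T/N = 0.062500
u = exp(sigma*sqrt(dt)) = 1.072508; d = 1/u = 0.932394
p = (exp((r-q)*dt) - d) / (u - d) = 0.497689
Discount per step: exp(-r*dt) = 0.997877
Stock lattice S(k, i) with i counting down-moves:
  k=0: S(0,0) = 85.7900
  k=1: S(1,0) = 92.0105; S(1,1) = 79.9901
  k=2: S(2,0) = 98.6820; S(2,1) = 85.7900; S(2,2) = 74.5822
  k=3: S(3,0) = 105.8372; S(3,1) = 92.0105; S(3,2) = 79.9901; S(3,3) = 69.5400
  k=4: S(4,0) = 113.5113; S(4,1) = 98.6820; S(4,2) = 85.7900; S(4,3) = 74.5822; S(4,4) = 64.8387
Terminal payoffs V(N, i) = max(S_T - K, 0):
  V(4,0) = 28.191307; V(4,1) = 13.361989; V(4,2) = 0.470000; V(4,3) = 0.000000; V(4,4) = 0.000000
Backward induction: V(k, i) = exp(-r*dt) * [p * V(k+1, i) + (1-p) * V(k+1, i+1)].
  V(3,0) = exp(-r*dt) * [p*28.191307 + (1-p)*13.361989] = 20.698353
  V(3,1) = exp(-r*dt) * [p*13.361989 + (1-p)*0.470000] = 6.871589
  V(3,2) = exp(-r*dt) * [p*0.470000 + (1-p)*0.000000] = 0.233418
  V(3,3) = exp(-r*dt) * [p*0.000000 + (1-p)*0.000000] = 0.000000
  V(2,0) = exp(-r*dt) * [p*20.698353 + (1-p)*6.871589] = 13.723830
  V(2,1) = exp(-r*dt) * [p*6.871589 + (1-p)*0.233418] = 3.529657
  V(2,2) = exp(-r*dt) * [p*0.233418 + (1-p)*0.000000] = 0.115923
  V(1,0) = exp(-r*dt) * [p*13.723830 + (1-p)*3.529657] = 8.584927
  V(1,1) = exp(-r*dt) * [p*3.529657 + (1-p)*0.115923] = 1.811050
  V(0,0) = exp(-r*dt) * [p*8.584927 + (1-p)*1.811050] = 5.171336

Answer: Price = V(0,0) = 5.1713


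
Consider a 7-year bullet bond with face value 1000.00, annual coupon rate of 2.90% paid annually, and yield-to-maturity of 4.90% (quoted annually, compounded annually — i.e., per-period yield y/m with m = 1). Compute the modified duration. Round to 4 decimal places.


Coupon per period c = face * coupon_rate / m = 29.000000
Periods per year m = 1; per-period yield y/m = 0.049000
Number of cashflows N = 7
Cashflows (t years, CF_t, discount factor 1/(1+y/m)^(m*t), PV):
  t = 1.0000: CF_t = 29.000000, DF = 0.953289, PV = 27.645377
  t = 2.0000: CF_t = 29.000000, DF = 0.908760, PV = 26.354029
  t = 3.0000: CF_t = 29.000000, DF = 0.866310, PV = 25.123002
  t = 4.0000: CF_t = 29.000000, DF = 0.825844, PV = 23.949478
  t = 5.0000: CF_t = 29.000000, DF = 0.787268, PV = 22.830770
  t = 6.0000: CF_t = 29.000000, DF = 0.750494, PV = 21.764318
  t = 7.0000: CF_t = 1029.000000, DF = 0.715437, PV = 736.184988
Price P = sum_t PV_t = 883.851962
First compute Macaulay numerator sum_t t * PV_t:
  t * PV_t at t = 1.0000: 27.645377
  t * PV_t at t = 2.0000: 52.708058
  t * PV_t at t = 3.0000: 75.369006
  t * PV_t at t = 4.0000: 95.797910
  t * PV_t at t = 5.0000: 114.153849
  t * PV_t at t = 6.0000: 130.585910
  t * PV_t at t = 7.0000: 5153.294918
Macaulay duration D = 5649.555029 / 883.851962 = 6.391970
Modified duration = D / (1 + y/m) = 6.391970 / (1 + 0.049000) = 6.093393

Answer: Modified duration = 6.0934


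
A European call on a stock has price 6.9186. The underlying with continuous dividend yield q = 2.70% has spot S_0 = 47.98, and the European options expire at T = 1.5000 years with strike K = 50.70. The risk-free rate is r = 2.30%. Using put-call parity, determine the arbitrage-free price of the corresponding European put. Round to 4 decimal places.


Put-call parity: C - P = S_0 * exp(-qT) - K * exp(-rT).
S_0 * exp(-qT) = 47.9800 * 0.96030916 = 46.07563371
K * exp(-rT) = 50.7000 * 0.96608834 = 48.98067882
P = C - S*exp(-qT) + K*exp(-rT)
P = 6.9186 - 46.07563371 + 48.98067882 = 9.8236

Answer: Put price = 9.8236


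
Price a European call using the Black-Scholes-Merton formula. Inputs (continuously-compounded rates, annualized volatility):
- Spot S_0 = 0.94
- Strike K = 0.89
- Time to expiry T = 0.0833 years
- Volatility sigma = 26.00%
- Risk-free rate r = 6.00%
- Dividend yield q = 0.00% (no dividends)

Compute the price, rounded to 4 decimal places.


Answer: Price = 0.0627

Derivation:
d1 = (ln(S/K) + (r - q + 0.5*sigma^2) * T) / (sigma * sqrt(T)) = 0.83250956
d2 = d1 - sigma * sqrt(T) = 0.75746904
exp(-rT) = 0.99501447; exp(-qT) = 1.00000000
C = S_0 * exp(-qT) * N(d1) - K * exp(-rT) * N(d2)
N(d1) = 0.79743931; N(d2) = 0.77561555
C = 0.9400 * 1.00000000 * 0.79743931 - 0.8900 * 0.99501447 * 0.77561555 = 0.0627


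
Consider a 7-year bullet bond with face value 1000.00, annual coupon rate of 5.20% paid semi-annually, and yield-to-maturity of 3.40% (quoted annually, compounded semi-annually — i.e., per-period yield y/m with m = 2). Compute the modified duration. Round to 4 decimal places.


Coupon per period c = face * coupon_rate / m = 26.000000
Periods per year m = 2; per-period yield y/m = 0.017000
Number of cashflows N = 14
Cashflows (t years, CF_t, discount factor 1/(1+y/m)^(m*t), PV):
  t = 0.5000: CF_t = 26.000000, DF = 0.983284, PV = 25.565388
  t = 1.0000: CF_t = 26.000000, DF = 0.966848, PV = 25.138042
  t = 1.5000: CF_t = 26.000000, DF = 0.950686, PV = 24.717838
  t = 2.0000: CF_t = 26.000000, DF = 0.934795, PV = 24.304659
  t = 2.5000: CF_t = 26.000000, DF = 0.919169, PV = 23.898387
  t = 3.0000: CF_t = 26.000000, DF = 0.903804, PV = 23.498905
  t = 3.5000: CF_t = 26.000000, DF = 0.888696, PV = 23.106102
  t = 4.0000: CF_t = 26.000000, DF = 0.873841, PV = 22.719864
  t = 4.5000: CF_t = 26.000000, DF = 0.859234, PV = 22.340082
  t = 5.0000: CF_t = 26.000000, DF = 0.844871, PV = 21.966649
  t = 5.5000: CF_t = 26.000000, DF = 0.830748, PV = 21.599459
  t = 6.0000: CF_t = 26.000000, DF = 0.816862, PV = 21.238406
  t = 6.5000: CF_t = 26.000000, DF = 0.803207, PV = 20.883388
  t = 7.0000: CF_t = 1026.000000, DF = 0.789781, PV = 810.315264
Price P = sum_t PV_t = 1111.292433
First compute Macaulay numerator sum_t t * PV_t:
  t * PV_t at t = 0.5000: 12.782694
  t * PV_t at t = 1.0000: 25.138042
  t * PV_t at t = 1.5000: 37.076758
  t * PV_t at t = 2.0000: 48.609318
  t * PV_t at t = 2.5000: 59.745967
  t * PV_t at t = 3.0000: 70.496716
  t * PV_t at t = 3.5000: 80.871355
  t * PV_t at t = 4.0000: 90.879455
  t * PV_t at t = 4.5000: 100.530371
  t * PV_t at t = 5.0000: 109.833247
  t * PV_t at t = 5.5000: 118.797022
  t * PV_t at t = 6.0000: 127.430434
  t * PV_t at t = 6.5000: 135.742023
  t * PV_t at t = 7.0000: 5672.206848
Macaulay duration D = 6690.140251 / 1111.292433 = 6.020144
Modified duration = D / (1 + y/m) = 6.020144 / (1 + 0.017000) = 5.919512

Answer: Modified duration = 5.9195


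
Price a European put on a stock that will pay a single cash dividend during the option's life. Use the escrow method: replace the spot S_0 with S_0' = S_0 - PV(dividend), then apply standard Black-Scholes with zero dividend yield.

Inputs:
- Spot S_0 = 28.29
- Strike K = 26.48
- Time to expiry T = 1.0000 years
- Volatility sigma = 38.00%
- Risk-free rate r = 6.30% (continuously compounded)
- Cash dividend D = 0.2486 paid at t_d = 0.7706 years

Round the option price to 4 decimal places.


PV(D) = D * exp(-r * t_d) = 0.2486 * 0.95261180 = 0.23681929
S_0' = S_0 - PV(D) = 28.2900 - 0.23681929 = 28.05318071
d1 = (ln(S_0'/K) + (r + sigma^2/2)*T) / (sigma*sqrt(T)) = 0.50766392
d2 = d1 - sigma*sqrt(T) = 0.12766392
exp(-rT) = 0.93894347
N(-d1) = 0.30584453; N(-d2) = 0.44920747
P = K * exp(-rT) * N(-d2) - S_0' * N(-d1) = 26.4800 * 0.93894347 * 0.44920747 - 28.05318071 * 0.30584453 = 2.5888

Answer: Price = 2.5888


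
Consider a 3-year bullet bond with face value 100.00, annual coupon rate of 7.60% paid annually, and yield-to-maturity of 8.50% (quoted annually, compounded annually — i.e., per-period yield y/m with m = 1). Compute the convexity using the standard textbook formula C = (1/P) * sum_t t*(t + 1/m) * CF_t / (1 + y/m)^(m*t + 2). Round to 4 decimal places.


Coupon per period c = face * coupon_rate / m = 7.600000
Periods per year m = 1; per-period yield y/m = 0.085000
Number of cashflows N = 3
Cashflows (t years, CF_t, discount factor 1/(1+y/m)^(m*t), PV):
  t = 1.0000: CF_t = 7.600000, DF = 0.921659, PV = 7.004608
  t = 2.0000: CF_t = 7.600000, DF = 0.849455, PV = 6.455860
  t = 3.0000: CF_t = 107.600000, DF = 0.782908, PV = 84.240911
Price P = sum_t PV_t = 97.701380
Convexity numerator sum_t t*(t + 1/m) * CF_t / (1+y/m)^(m*t + 2):
  t = 1.0000: term = 11.900203
  t = 2.0000: term = 32.903787
  t = 3.0000: term = 858.706651
Convexity = (1/P) * sum = 903.510641 / 97.701380 = 9.247675

Answer: Convexity = 9.2477


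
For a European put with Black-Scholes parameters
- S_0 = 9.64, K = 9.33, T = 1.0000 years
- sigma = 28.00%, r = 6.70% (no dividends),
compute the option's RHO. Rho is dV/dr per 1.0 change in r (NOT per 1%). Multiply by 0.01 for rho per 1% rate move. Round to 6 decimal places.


Answer: Rho = -3.616539

Derivation:
d1 = 0.4960217634; d2 = 0.2160217634
phi(d1) = 0.3527635318; exp(-qT) = 1.0000000000; exp(-rT) = 0.9351952013
N(-d2) = 0.4144853916
Rho = -K*T*exp(-rT)*N(-d2) = -9.3300 * 1.0000 * 0.9351952013 * 0.4144853916 = -3.616539


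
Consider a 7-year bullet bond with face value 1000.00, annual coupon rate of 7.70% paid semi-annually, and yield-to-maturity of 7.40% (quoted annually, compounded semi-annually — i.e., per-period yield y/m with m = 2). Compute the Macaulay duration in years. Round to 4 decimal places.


Coupon per period c = face * coupon_rate / m = 38.500000
Periods per year m = 2; per-period yield y/m = 0.037000
Number of cashflows N = 14
Cashflows (t years, CF_t, discount factor 1/(1+y/m)^(m*t), PV):
  t = 0.5000: CF_t = 38.500000, DF = 0.964320, PV = 37.126326
  t = 1.0000: CF_t = 38.500000, DF = 0.929913, PV = 35.801664
  t = 1.5000: CF_t = 38.500000, DF = 0.896734, PV = 34.524266
  t = 2.0000: CF_t = 38.500000, DF = 0.864739, PV = 33.292446
  t = 2.5000: CF_t = 38.500000, DF = 0.833885, PV = 32.104577
  t = 3.0000: CF_t = 38.500000, DF = 0.804132, PV = 30.959090
  t = 3.5000: CF_t = 38.500000, DF = 0.775441, PV = 29.854475
  t = 4.0000: CF_t = 38.500000, DF = 0.747773, PV = 28.789272
  t = 4.5000: CF_t = 38.500000, DF = 0.721093, PV = 27.762075
  t = 5.0000: CF_t = 38.500000, DF = 0.695364, PV = 26.771528
  t = 5.5000: CF_t = 38.500000, DF = 0.670554, PV = 25.816324
  t = 6.0000: CF_t = 38.500000, DF = 0.646629, PV = 24.895202
  t = 6.5000: CF_t = 38.500000, DF = 0.623557, PV = 24.006945
  t = 7.0000: CF_t = 1038.500000, DF = 0.601309, PV = 624.458974
Price P = sum_t PV_t = 1016.163165
Macaulay numerator sum_t t * PV_t:
  t * PV_t at t = 0.5000: 18.563163
  t * PV_t at t = 1.0000: 35.801664
  t * PV_t at t = 1.5000: 51.786400
  t * PV_t at t = 2.0000: 66.584892
  t * PV_t at t = 2.5000: 80.261442
  t * PV_t at t = 3.0000: 92.877271
  t * PV_t at t = 3.5000: 104.490662
  t * PV_t at t = 4.0000: 115.157087
  t * PV_t at t = 4.5000: 124.929337
  t * PV_t at t = 5.0000: 133.857642
  t * PV_t at t = 5.5000: 141.989784
  t * PV_t at t = 6.0000: 149.371211
  t * PV_t at t = 6.5000: 156.045142
  t * PV_t at t = 7.0000: 4371.212821
Macaulay duration D = (sum_t t * PV_t) / P = 5642.928517 / 1016.163165 = 5.553172

Answer: Macaulay duration = 5.5532 years


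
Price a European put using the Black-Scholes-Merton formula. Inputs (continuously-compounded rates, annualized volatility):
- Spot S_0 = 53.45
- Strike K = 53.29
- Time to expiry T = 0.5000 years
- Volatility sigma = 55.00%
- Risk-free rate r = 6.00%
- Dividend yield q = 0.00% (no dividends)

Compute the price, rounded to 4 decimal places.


Answer: Price = 7.2685

Derivation:
d1 = (ln(S/K) + (r - q + 0.5*sigma^2) * T) / (sigma * sqrt(T)) = 0.27930188
d2 = d1 - sigma * sqrt(T) = -0.10960684
exp(-rT) = 0.97044553; exp(-qT) = 1.00000000
P = K * exp(-rT) * N(-d2) - S_0 * exp(-qT) * N(-d1)
N(-d1) = 0.39000658; N(-d2) = 0.54363941
P = 53.2900 * 0.97044553 * 0.54363941 - 53.4500 * 1.00000000 * 0.39000658 = 7.2685


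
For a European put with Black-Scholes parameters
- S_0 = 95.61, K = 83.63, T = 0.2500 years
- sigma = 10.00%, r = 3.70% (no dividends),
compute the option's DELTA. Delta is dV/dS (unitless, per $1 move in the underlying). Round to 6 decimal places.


Answer: Delta = -0.001942

Derivation:
d1 = 2.8875021941; d2 = 2.8375021941
phi(d1) = 0.0061717491; exp(-qT) = 1.0000000000; exp(-rT) = 0.9907926496
N(-d1) = 0.0019415695
Delta = -exp(-qT) * N(-d1) = -1.0000000000 * 0.0019415695 = -0.001942


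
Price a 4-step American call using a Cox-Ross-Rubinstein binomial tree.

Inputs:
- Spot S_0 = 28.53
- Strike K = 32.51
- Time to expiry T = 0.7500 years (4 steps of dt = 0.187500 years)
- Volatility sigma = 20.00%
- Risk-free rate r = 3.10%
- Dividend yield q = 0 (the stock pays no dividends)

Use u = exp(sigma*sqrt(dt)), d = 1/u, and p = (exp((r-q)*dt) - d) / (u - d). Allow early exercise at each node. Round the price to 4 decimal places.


dt = T/N = 0.187500
u = exp(sigma*sqrt(dt)) = 1.090463; d = 1/u = 0.917042
p = (exp((r-q)*dt) - d) / (u - d) = 0.511977
Discount per step: exp(-r*dt) = 0.994204
Stock lattice S(k, i) with i counting down-moves:
  k=0: S(0,0) = 28.5300
  k=1: S(1,0) = 31.1109; S(1,1) = 26.1632
  k=2: S(2,0) = 33.9253; S(2,1) = 28.5300; S(2,2) = 23.9927
  k=3: S(3,0) = 36.9943; S(3,1) = 31.1109; S(3,2) = 26.1632; S(3,3) = 22.0023
  k=4: S(4,0) = 40.3409; S(4,1) = 33.9253; S(4,2) = 28.5300; S(4,3) = 23.9927; S(4,4) = 20.1771
Terminal payoffs V(N, i) = max(S_T - K, 0):
  V(4,0) = 7.830920; V(4,1) = 1.415307; V(4,2) = 0.000000; V(4,3) = 0.000000; V(4,4) = 0.000000
Backward induction: V(k, i) = exp(-r*dt) * [p * V(k+1, i) + (1-p) * V(k+1, i+1)]; then take max(V_cont, immediate exercise) for American.
  V(3,0) = exp(-r*dt) * [p*7.830920 + (1-p)*1.415307] = 4.672714; exercise = 4.484298; V(3,0) = max -> 4.672714
  V(3,1) = exp(-r*dt) * [p*1.415307 + (1-p)*0.000000] = 0.720405; exercise = 0.000000; V(3,1) = max -> 0.720405
  V(3,2) = exp(-r*dt) * [p*0.000000 + (1-p)*0.000000] = 0.000000; exercise = 0.000000; V(3,2) = max -> 0.000000
  V(3,3) = exp(-r*dt) * [p*0.000000 + (1-p)*0.000000] = 0.000000; exercise = 0.000000; V(3,3) = max -> 0.000000
  V(2,0) = exp(-r*dt) * [p*4.672714 + (1-p)*0.720405] = 2.727994; exercise = 1.415307; V(2,0) = max -> 2.727994
  V(2,1) = exp(-r*dt) * [p*0.720405 + (1-p)*0.000000] = 0.366693; exercise = 0.000000; V(2,1) = max -> 0.366693
  V(2,2) = exp(-r*dt) * [p*0.000000 + (1-p)*0.000000] = 0.000000; exercise = 0.000000; V(2,2) = max -> 0.000000
  V(1,0) = exp(-r*dt) * [p*2.727994 + (1-p)*0.366693] = 1.566493; exercise = 0.000000; V(1,0) = max -> 1.566493
  V(1,1) = exp(-r*dt) * [p*0.366693 + (1-p)*0.000000] = 0.186650; exercise = 0.000000; V(1,1) = max -> 0.186650
  V(0,0) = exp(-r*dt) * [p*1.566493 + (1-p)*0.186650] = 0.887922; exercise = 0.000000; V(0,0) = max -> 0.887922

Answer: Price = V(0,0) = 0.8879


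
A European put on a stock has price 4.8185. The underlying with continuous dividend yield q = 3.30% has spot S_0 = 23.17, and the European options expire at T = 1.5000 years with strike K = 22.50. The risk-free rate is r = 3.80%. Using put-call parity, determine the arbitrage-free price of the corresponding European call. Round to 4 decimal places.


Answer: Call price = 5.6161

Derivation:
Put-call parity: C - P = S_0 * exp(-qT) - K * exp(-rT).
S_0 * exp(-qT) = 23.1700 * 0.95170516 = 22.05100851
K * exp(-rT) = 22.5000 * 0.94459407 = 21.25336656
C = P + S*exp(-qT) - K*exp(-rT)
C = 4.8185 + 22.05100851 - 21.25336656 = 5.6161


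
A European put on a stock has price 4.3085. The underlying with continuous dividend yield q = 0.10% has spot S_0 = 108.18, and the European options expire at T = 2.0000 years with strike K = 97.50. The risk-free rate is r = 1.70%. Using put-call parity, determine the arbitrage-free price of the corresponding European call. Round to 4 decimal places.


Put-call parity: C - P = S_0 * exp(-qT) - K * exp(-rT).
S_0 * exp(-qT) = 108.1800 * 0.99800200 = 107.96385622
K * exp(-rT) = 97.5000 * 0.96657150 = 94.24072170
C = P + S*exp(-qT) - K*exp(-rT)
C = 4.3085 + 107.96385622 - 94.24072170 = 18.0316

Answer: Call price = 18.0316


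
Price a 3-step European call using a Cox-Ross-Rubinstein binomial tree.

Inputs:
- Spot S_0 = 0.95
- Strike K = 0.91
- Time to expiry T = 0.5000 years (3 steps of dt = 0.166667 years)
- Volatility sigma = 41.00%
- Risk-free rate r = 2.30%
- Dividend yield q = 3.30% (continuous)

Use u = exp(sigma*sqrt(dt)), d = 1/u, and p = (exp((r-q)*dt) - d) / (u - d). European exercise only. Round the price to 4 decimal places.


dt = T/N = 0.166667
u = exp(sigma*sqrt(dt)) = 1.182206; d = 1/u = 0.845877
p = (exp((r-q)*dt) - d) / (u - d) = 0.453301
Discount per step: exp(-r*dt) = 0.996174
Stock lattice S(k, i) with i counting down-moves:
  k=0: S(0,0) = 0.9500
  k=1: S(1,0) = 1.1231; S(1,1) = 0.8036
  k=2: S(2,0) = 1.3277; S(2,1) = 0.9500; S(2,2) = 0.6797
  k=3: S(3,0) = 1.5696; S(3,1) = 1.1231; S(3,2) = 0.8036; S(3,3) = 0.5750
Terminal payoffs V(N, i) = max(S_T - K, 0):
  V(3,0) = 0.659649; V(3,1) = 0.213095; V(3,2) = 0.000000; V(3,3) = 0.000000
Backward induction: V(k, i) = exp(-r*dt) * [p * V(k+1, i) + (1-p) * V(k+1, i+1)].
  V(2,0) = exp(-r*dt) * [p*0.659649 + (1-p)*0.213095] = 0.413929
  V(2,1) = exp(-r*dt) * [p*0.213095 + (1-p)*0.000000] = 0.096227
  V(2,2) = exp(-r*dt) * [p*0.000000 + (1-p)*0.000000] = 0.000000
  V(1,0) = exp(-r*dt) * [p*0.413929 + (1-p)*0.096227] = 0.239322
  V(1,1) = exp(-r*dt) * [p*0.096227 + (1-p)*0.000000] = 0.043453
  V(0,0) = exp(-r*dt) * [p*0.239322 + (1-p)*0.043453] = 0.131734

Answer: Price = V(0,0) = 0.1317


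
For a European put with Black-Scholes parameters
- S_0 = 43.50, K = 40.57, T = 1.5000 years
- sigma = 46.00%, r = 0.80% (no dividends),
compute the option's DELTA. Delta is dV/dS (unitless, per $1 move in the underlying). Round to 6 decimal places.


Answer: Delta = -0.334775

Derivation:
d1 = 0.4267651210; d2 = -0.1366175199
phi(d1) = 0.3642179716; exp(-qT) = 1.0000000000; exp(-rT) = 0.9880717129
N(-d1) = 0.3347752067
Delta = -exp(-qT) * N(-d1) = -1.0000000000 * 0.3347752067 = -0.334775


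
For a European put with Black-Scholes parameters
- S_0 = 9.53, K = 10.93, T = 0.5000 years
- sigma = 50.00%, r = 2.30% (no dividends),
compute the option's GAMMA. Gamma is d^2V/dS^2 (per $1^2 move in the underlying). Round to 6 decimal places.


Answer: Gamma = 0.116534

Derivation:
d1 = -0.1783792383; d2 = -0.5319326289
phi(d1) = 0.3926455001; exp(-qT) = 1.0000000000; exp(-rT) = 0.9885658722
Gamma = exp(-qT) * phi(d1) / (S * sigma * sqrt(T)) = 1.0000000000 * 0.3926455001 / (9.5300 * 0.5000 * 0.7071067812) = 0.116534


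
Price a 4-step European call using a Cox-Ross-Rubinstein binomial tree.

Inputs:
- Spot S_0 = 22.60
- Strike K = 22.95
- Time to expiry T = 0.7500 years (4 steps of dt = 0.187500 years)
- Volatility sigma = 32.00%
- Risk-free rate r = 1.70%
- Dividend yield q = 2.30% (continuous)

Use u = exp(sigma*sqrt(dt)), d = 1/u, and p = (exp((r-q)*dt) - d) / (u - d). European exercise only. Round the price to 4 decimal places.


dt = T/N = 0.187500
u = exp(sigma*sqrt(dt)) = 1.148623; d = 1/u = 0.870607
p = (exp((r-q)*dt) - d) / (u - d) = 0.461370
Discount per step: exp(-r*dt) = 0.996818
Stock lattice S(k, i) with i counting down-moves:
  k=0: S(0,0) = 22.6000
  k=1: S(1,0) = 25.9589; S(1,1) = 19.6757
  k=2: S(2,0) = 29.8170; S(2,1) = 22.6000; S(2,2) = 17.1298
  k=3: S(3,0) = 34.2485; S(3,1) = 25.9589; S(3,2) = 19.6757; S(3,3) = 14.9134
  k=4: S(4,0) = 39.3386; S(4,1) = 29.8170; S(4,2) = 22.6000; S(4,3) = 17.1298; S(4,4) = 12.9837
Terminal payoffs V(N, i) = max(S_T - K, 0):
  V(4,0) = 16.388598; V(4,1) = 6.866980; V(4,2) = 0.000000; V(4,3) = 0.000000; V(4,4) = 0.000000
Backward induction: V(k, i) = exp(-r*dt) * [p * V(k+1, i) + (1-p) * V(k+1, i+1)].
  V(3,0) = exp(-r*dt) * [p*16.388598 + (1-p)*6.866980] = 11.224135
  V(3,1) = exp(-r*dt) * [p*6.866980 + (1-p)*0.000000] = 3.158136
  V(3,2) = exp(-r*dt) * [p*0.000000 + (1-p)*0.000000] = 0.000000
  V(3,3) = exp(-r*dt) * [p*0.000000 + (1-p)*0.000000] = 0.000000
  V(2,0) = exp(-r*dt) * [p*11.224135 + (1-p)*3.158136] = 6.857653
  V(2,1) = exp(-r*dt) * [p*3.158136 + (1-p)*0.000000] = 1.452432
  V(2,2) = exp(-r*dt) * [p*0.000000 + (1-p)*0.000000] = 0.000000
  V(1,0) = exp(-r*dt) * [p*6.857653 + (1-p)*1.452432] = 3.933681
  V(1,1) = exp(-r*dt) * [p*1.452432 + (1-p)*0.000000] = 0.667976
  V(0,0) = exp(-r*dt) * [p*3.933681 + (1-p)*0.667976] = 2.167754

Answer: Price = V(0,0) = 2.1678


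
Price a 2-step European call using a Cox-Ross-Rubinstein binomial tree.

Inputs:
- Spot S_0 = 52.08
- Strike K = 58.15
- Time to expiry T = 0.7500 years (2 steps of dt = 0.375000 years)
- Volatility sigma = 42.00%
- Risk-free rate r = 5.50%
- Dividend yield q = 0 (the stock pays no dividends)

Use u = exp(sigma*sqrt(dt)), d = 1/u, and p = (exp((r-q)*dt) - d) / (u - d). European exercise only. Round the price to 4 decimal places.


dt = T/N = 0.375000
u = exp(sigma*sqrt(dt)) = 1.293299; d = 1/u = 0.773216
p = (exp((r-q)*dt) - d) / (u - d) = 0.476122
Discount per step: exp(-r*dt) = 0.979586
Stock lattice S(k, i) with i counting down-moves:
  k=0: S(0,0) = 52.0800
  k=1: S(1,0) = 67.3550; S(1,1) = 40.2691
  k=2: S(2,0) = 87.1102; S(2,1) = 52.0800; S(2,2) = 31.1367
Terminal payoffs V(N, i) = max(S_T - K, 0):
  V(2,0) = 28.960188; V(2,1) = 0.000000; V(2,2) = 0.000000
Backward induction: V(k, i) = exp(-r*dt) * [p * V(k+1, i) + (1-p) * V(k+1, i+1)].
  V(1,0) = exp(-r*dt) * [p*28.960188 + (1-p)*0.000000] = 13.507104
  V(1,1) = exp(-r*dt) * [p*0.000000 + (1-p)*0.000000] = 0.000000
  V(0,0) = exp(-r*dt) * [p*13.507104 + (1-p)*0.000000] = 6.299747

Answer: Price = V(0,0) = 6.2997


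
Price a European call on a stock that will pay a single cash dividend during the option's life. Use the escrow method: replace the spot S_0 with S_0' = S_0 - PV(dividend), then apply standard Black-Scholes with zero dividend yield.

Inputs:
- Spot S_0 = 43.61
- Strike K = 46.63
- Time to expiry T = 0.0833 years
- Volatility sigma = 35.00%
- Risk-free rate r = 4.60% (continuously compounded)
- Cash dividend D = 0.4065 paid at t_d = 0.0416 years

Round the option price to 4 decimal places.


PV(D) = D * exp(-r * t_d) = 0.4065 * 0.99808823 = 0.40572287
S_0' = S_0 - PV(D) = 43.6100 - 0.40572287 = 43.20427713
d1 = (ln(S_0'/K) + (r + sigma^2/2)*T) / (sigma*sqrt(T)) = -0.66693028
d2 = d1 - sigma*sqrt(T) = -0.76794637
exp(-rT) = 0.99617553
N(d1) = 0.25240833; N(d2) = 0.22125952
C = S_0' * N(d1) - K * exp(-rT) * N(d2) = 43.20427713 * 0.25240833 - 46.6300 * 0.99617553 * 0.22125952 = 0.6272

Answer: Price = 0.6272


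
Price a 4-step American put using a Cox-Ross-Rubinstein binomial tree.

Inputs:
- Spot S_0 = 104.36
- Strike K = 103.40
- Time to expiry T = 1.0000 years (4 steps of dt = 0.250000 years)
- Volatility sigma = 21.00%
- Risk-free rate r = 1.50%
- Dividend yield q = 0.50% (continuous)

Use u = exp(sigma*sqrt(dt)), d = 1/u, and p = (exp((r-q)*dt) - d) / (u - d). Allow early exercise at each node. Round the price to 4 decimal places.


Answer: Price = V(0,0) = 7.3866

Derivation:
dt = T/N = 0.250000
u = exp(sigma*sqrt(dt)) = 1.110711; d = 1/u = 0.900325
p = (exp((r-q)*dt) - d) / (u - d) = 0.485672
Discount per step: exp(-r*dt) = 0.996257
Stock lattice S(k, i) with i counting down-moves:
  k=0: S(0,0) = 104.3600
  k=1: S(1,0) = 115.9138; S(1,1) = 93.9579
  k=2: S(2,0) = 128.7466; S(2,1) = 104.3600; S(2,2) = 84.5926
  k=3: S(3,0) = 143.0003; S(3,1) = 115.9138; S(3,2) = 93.9579; S(3,3) = 76.1608
  k=4: S(4,0) = 158.8319; S(4,1) = 128.7466; S(4,2) = 104.3600; S(4,3) = 84.5926; S(4,4) = 68.5694
Terminal payoffs V(N, i) = max(K - S_T, 0):
  V(4,0) = 0.000000; V(4,1) = 0.000000; V(4,2) = 0.000000; V(4,3) = 18.807428; V(4,4) = 34.830594
Backward induction: V(k, i) = exp(-r*dt) * [p * V(k+1, i) + (1-p) * V(k+1, i+1)]; then take max(V_cont, immediate exercise) for American.
  V(3,0) = exp(-r*dt) * [p*0.000000 + (1-p)*0.000000] = 0.000000; exercise = 0.000000; V(3,0) = max -> 0.000000
  V(3,1) = exp(-r*dt) * [p*0.000000 + (1-p)*0.000000] = 0.000000; exercise = 0.000000; V(3,1) = max -> 0.000000
  V(3,2) = exp(-r*dt) * [p*0.000000 + (1-p)*18.807428] = 9.636983; exercise = 9.442133; V(3,2) = max -> 9.636983
  V(3,3) = exp(-r*dt) * [p*18.807428 + (1-p)*34.830594] = 26.947351; exercise = 27.239233; V(3,3) = max -> 27.239233
  V(2,0) = exp(-r*dt) * [p*0.000000 + (1-p)*0.000000] = 0.000000; exercise = 0.000000; V(2,0) = max -> 0.000000
  V(2,1) = exp(-r*dt) * [p*0.000000 + (1-p)*9.636983] = 4.938019; exercise = 0.000000; V(2,1) = max -> 4.938019
  V(2,2) = exp(-r*dt) * [p*9.636983 + (1-p)*27.239233] = 18.620358; exercise = 18.807428; V(2,2) = max -> 18.807428
  V(1,0) = exp(-r*dt) * [p*0.000000 + (1-p)*4.938019] = 2.530256; exercise = 0.000000; V(1,0) = max -> 2.530256
  V(1,1) = exp(-r*dt) * [p*4.938019 + (1-p)*18.807428] = 12.026263; exercise = 9.442133; V(1,1) = max -> 12.026263
  V(0,0) = exp(-r*dt) * [p*2.530256 + (1-p)*12.026263] = 7.386568; exercise = 0.000000; V(0,0) = max -> 7.386568


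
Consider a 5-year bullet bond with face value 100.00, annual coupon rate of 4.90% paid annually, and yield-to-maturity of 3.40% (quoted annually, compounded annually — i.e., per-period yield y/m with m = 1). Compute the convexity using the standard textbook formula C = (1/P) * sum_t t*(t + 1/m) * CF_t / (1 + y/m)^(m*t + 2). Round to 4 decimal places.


Answer: Convexity = 24.8598

Derivation:
Coupon per period c = face * coupon_rate / m = 4.900000
Periods per year m = 1; per-period yield y/m = 0.034000
Number of cashflows N = 5
Cashflows (t years, CF_t, discount factor 1/(1+y/m)^(m*t), PV):
  t = 1.0000: CF_t = 4.900000, DF = 0.967118, PV = 4.738878
  t = 2.0000: CF_t = 4.900000, DF = 0.935317, PV = 4.583054
  t = 3.0000: CF_t = 4.900000, DF = 0.904562, PV = 4.432354
  t = 4.0000: CF_t = 4.900000, DF = 0.874818, PV = 4.286610
  t = 5.0000: CF_t = 104.900000, DF = 0.846052, PV = 88.750906
Price P = sum_t PV_t = 106.791802
Convexity numerator sum_t t*(t + 1/m) * CF_t / (1+y/m)^(m*t + 2):
  t = 1.0000: term = 8.864709
  t = 2.0000: term = 25.719657
  t = 3.0000: term = 49.747886
  t = 4.0000: term = 80.186793
  t = 5.0000: term = 2490.307472
Convexity = (1/P) * sum = 2654.826516 / 106.791802 = 24.859834


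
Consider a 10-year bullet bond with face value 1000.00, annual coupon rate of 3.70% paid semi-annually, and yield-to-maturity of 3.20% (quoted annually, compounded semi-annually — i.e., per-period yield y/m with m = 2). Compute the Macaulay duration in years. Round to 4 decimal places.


Answer: Macaulay duration = 8.4875 years

Derivation:
Coupon per period c = face * coupon_rate / m = 18.500000
Periods per year m = 2; per-period yield y/m = 0.016000
Number of cashflows N = 20
Cashflows (t years, CF_t, discount factor 1/(1+y/m)^(m*t), PV):
  t = 0.5000: CF_t = 18.500000, DF = 0.984252, PV = 18.208661
  t = 1.0000: CF_t = 18.500000, DF = 0.968752, PV = 17.921911
  t = 1.5000: CF_t = 18.500000, DF = 0.953496, PV = 17.639676
  t = 2.0000: CF_t = 18.500000, DF = 0.938480, PV = 17.361886
  t = 2.5000: CF_t = 18.500000, DF = 0.923701, PV = 17.088470
  t = 3.0000: CF_t = 18.500000, DF = 0.909155, PV = 16.819361
  t = 3.5000: CF_t = 18.500000, DF = 0.894837, PV = 16.554489
  t = 4.0000: CF_t = 18.500000, DF = 0.880745, PV = 16.293788
  t = 4.5000: CF_t = 18.500000, DF = 0.866875, PV = 16.037193
  t = 5.0000: CF_t = 18.500000, DF = 0.853224, PV = 15.784639
  t = 5.5000: CF_t = 18.500000, DF = 0.839787, PV = 15.536062
  t = 6.0000: CF_t = 18.500000, DF = 0.826562, PV = 15.291399
  t = 6.5000: CF_t = 18.500000, DF = 0.813545, PV = 15.050590
  t = 7.0000: CF_t = 18.500000, DF = 0.800734, PV = 14.813573
  t = 7.5000: CF_t = 18.500000, DF = 0.788124, PV = 14.580288
  t = 8.0000: CF_t = 18.500000, DF = 0.775712, PV = 14.350677
  t = 8.5000: CF_t = 18.500000, DF = 0.763496, PV = 14.124682
  t = 9.0000: CF_t = 18.500000, DF = 0.751473, PV = 13.902247
  t = 9.5000: CF_t = 18.500000, DF = 0.739639, PV = 13.683314
  t = 10.0000: CF_t = 1018.500000, DF = 0.727991, PV = 741.458545
Price P = sum_t PV_t = 1042.501451
Macaulay numerator sum_t t * PV_t:
  t * PV_t at t = 0.5000: 9.104331
  t * PV_t at t = 1.0000: 17.921911
  t * PV_t at t = 1.5000: 26.459514
  t * PV_t at t = 2.0000: 34.723772
  t * PV_t at t = 2.5000: 42.721176
  t * PV_t at t = 3.0000: 50.458082
  t * PV_t at t = 3.5000: 57.940711
  t * PV_t at t = 4.0000: 65.175153
  t * PV_t at t = 4.5000: 72.167369
  t * PV_t at t = 5.0000: 78.923194
  t * PV_t at t = 5.5000: 85.448340
  t * PV_t at t = 6.0000: 91.748397
  t * PV_t at t = 6.5000: 97.828835
  t * PV_t at t = 7.0000: 103.695010
  t * PV_t at t = 7.5000: 109.352162
  t * PV_t at t = 8.0000: 114.805419
  t * PV_t at t = 8.5000: 120.059801
  t * PV_t at t = 9.0000: 125.120219
  t * PV_t at t = 9.5000: 129.991478
  t * PV_t at t = 10.0000: 7414.585446
Macaulay duration D = (sum_t t * PV_t) / P = 8848.230317 / 1042.501451 = 8.487499
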